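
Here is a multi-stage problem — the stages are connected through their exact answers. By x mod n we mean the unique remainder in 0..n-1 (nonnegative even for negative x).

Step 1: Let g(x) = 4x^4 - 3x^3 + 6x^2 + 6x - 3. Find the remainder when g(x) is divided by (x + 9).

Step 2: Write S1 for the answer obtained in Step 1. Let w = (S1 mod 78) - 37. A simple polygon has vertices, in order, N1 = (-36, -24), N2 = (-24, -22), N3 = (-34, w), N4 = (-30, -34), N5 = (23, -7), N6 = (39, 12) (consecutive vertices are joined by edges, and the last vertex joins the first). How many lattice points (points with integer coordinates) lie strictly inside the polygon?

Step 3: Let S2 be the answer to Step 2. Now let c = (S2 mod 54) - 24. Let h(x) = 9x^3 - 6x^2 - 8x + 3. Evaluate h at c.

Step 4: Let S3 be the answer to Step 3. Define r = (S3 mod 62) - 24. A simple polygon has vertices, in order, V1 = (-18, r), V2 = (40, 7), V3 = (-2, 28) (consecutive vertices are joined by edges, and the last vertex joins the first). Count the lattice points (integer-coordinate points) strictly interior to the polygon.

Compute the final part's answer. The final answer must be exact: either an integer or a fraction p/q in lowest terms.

Step 1: remainder = value at the root: 4*(-9)^4 - 3*(-9)^3 + 6*(-9)^2 + 6*(-9)^1 - 3 = (26244) + (2187) + (486) + (-54) + (-3) = 28860; answer 28860
Step 2: S1 = 28860; w = -37; cross terms: (-36*-22 - -24*-24)=216, (-24*-37 - -34*-22)=140, (-34*-34 - -30*-37)=46, (-30*-7 - 23*-34)=992, (23*12 - 39*-7)=549, (39*-24 - -36*12)=-504; twice the area = |1439| = 1439; area = 1439/2; boundary points = 2 + 5 + 1 + 1 + 1 + 3 = 13; strictly interior points = area - boundary/2 + 1 = 714; answer 714
Step 3: S2 = 714; c = -12; 9*(-12)^3 - 6*(-12)^2 - 8*(-12)^1 + 3 = (-15552) + (-864) + (96) + (3) = -16317; answer -16317
Step 4: S3 = -16317; r = 27; cross terms: (-18*7 - 40*27)=-1206, (40*28 - -2*7)=1134, (-2*27 - -18*28)=450; twice the area = |378| = 378; area = 189; boundary points = 2 + 21 + 1 = 24; strictly interior points = area - boundary/2 + 1 = 178; answer 178

178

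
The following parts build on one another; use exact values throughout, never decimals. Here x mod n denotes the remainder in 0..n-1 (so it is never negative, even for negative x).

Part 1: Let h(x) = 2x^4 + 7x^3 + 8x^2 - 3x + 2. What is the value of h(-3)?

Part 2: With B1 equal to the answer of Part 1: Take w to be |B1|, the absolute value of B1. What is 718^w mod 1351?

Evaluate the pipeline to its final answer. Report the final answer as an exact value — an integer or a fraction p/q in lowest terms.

835

Part 1: 2*(-3)^4 + 7*(-3)^3 + 8*(-3)^2 - 3*(-3)^1 + 2 = (162) + (-189) + (72) + (9) + (2) = 56; answer 56
Part 2: B1 = 56; w = 56; squarings mod 1351: 718^1=718, 718^2=793, 718^4=634, 718^8=709, 718^16=109, 718^32=1073; 718^56 = 718^8 * 718^16 * 718^32 = 835 (mod 1351); answer 835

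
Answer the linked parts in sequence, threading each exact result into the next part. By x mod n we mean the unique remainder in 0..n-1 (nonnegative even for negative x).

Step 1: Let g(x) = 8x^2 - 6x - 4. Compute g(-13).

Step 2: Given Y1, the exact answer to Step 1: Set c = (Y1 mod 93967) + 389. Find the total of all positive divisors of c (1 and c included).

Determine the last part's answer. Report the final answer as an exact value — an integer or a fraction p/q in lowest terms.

Step 1: 8*(-13)^2 - 6*(-13)^1 - 4 = (1352) + (78) + (-4) = 1426; answer 1426
Step 2: Y1 = 1426; c = 1815; 1815 = 3 * 5 * 11^2; sigma = (1 + 3) * (1 + 5) * (1 + 11 + 121) = 4 * 6 * 133 = 3192; answer 3192

3192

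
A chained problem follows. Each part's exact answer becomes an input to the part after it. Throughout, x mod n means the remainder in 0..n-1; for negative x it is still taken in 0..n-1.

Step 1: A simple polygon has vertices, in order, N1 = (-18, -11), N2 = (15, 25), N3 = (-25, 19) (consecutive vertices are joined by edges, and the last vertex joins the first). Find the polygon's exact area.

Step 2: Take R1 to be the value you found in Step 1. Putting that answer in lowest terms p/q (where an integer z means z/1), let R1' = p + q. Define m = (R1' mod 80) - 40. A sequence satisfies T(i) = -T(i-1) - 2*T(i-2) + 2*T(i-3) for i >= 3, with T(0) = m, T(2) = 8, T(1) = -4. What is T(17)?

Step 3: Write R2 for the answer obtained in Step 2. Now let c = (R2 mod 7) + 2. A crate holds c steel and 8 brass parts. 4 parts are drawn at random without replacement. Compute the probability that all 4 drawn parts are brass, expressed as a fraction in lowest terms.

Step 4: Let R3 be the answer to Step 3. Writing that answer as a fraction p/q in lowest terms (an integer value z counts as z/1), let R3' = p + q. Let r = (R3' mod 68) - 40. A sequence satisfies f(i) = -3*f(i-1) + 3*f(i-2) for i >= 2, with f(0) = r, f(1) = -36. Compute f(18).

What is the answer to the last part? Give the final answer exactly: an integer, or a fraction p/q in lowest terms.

Step 1: cross terms: (-18*25 - 15*-11)=-285, (15*19 - -25*25)=910, (-25*-11 - -18*19)=617; twice the area = |1242| = 1242; area = 621; answer 621
Step 2: R1 = 621; threaded value p + q = 622; m = 22; T(3) = -1*(8) - 2*(-4) + 2*(22) = 44; iterating: T(3)=44, T(4)=-68, T(5)=-4, T(6)=228, T(7)=-356, T(8)=-108, T(9)=1276, T(10)=-1772, T(11)=-996, T(12)=7092, T(13)=-8644, T(14)=-7532, T(15)=39004, T(16)=-41228, T(17)=-51844; answer -51844
Step 3: R2 = -51844; c = 7; total draws C(15,4) = 1365; favorable C(8,4) = 70; P = 2/39; answer 2/39
Step 4: R3 = 2/39; threaded value p + q = 41; r = 1; f(2) = -3*(-36) + 3*(1) = 111; iterating: f(2)=111, f(3)=-441, f(4)=1656, f(5)=-6291, f(6)=23841, f(7)=-90396, f(8)=342711, f(9)=-1299321, f(10)=4926096, f(11)=-18676251, f(12)=70807041, f(13)=-268449876, f(14)=1017770751, f(15)=-3858661881, f(16)=14629297896, f(17)=-55463879331, f(18)=210279531681; answer 210279531681

210279531681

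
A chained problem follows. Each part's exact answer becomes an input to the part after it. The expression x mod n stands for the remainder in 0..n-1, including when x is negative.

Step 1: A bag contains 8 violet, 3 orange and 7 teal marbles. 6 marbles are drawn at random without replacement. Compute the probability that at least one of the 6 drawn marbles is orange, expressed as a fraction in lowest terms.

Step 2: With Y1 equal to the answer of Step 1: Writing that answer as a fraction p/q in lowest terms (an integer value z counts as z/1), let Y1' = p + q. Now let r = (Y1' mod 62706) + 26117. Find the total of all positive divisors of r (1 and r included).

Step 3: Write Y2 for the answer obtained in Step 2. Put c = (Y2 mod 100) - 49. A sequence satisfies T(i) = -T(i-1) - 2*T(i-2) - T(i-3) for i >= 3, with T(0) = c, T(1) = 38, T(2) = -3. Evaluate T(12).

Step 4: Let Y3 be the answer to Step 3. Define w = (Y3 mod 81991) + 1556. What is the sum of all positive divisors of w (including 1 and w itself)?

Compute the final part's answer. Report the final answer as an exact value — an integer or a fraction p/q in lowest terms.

2800

Step 1: total draws C(18,6) = 18564; complement C(15,6) = 5005; favorable 18564 - 5005 = 13559; P = 149/204; answer 149/204
Step 2: Y1 = 149/204; threaded value p + q = 353; r = 26470; 26470 = 2 * 5 * 2647; sigma = (1 + 2) * (1 + 5) * (1 + 2647) = 3 * 6 * 2648 = 47664; answer 47664
Step 3: Y2 = 47664; c = 15; T(3) = -1*(-3) - 2*(38) - 1*(15) = -88; iterating: T(3)=-88, T(4)=56, T(5)=123, T(6)=-147, T(7)=-155, T(8)=326, T(9)=131, T(10)=-628, T(11)=40, T(12)=1085; answer 1085
Step 4: Y3 = 1085; w = 2641; 2641 = 19 * 139; sigma = (1 + 19) * (1 + 139) = 20 * 140 = 2800; answer 2800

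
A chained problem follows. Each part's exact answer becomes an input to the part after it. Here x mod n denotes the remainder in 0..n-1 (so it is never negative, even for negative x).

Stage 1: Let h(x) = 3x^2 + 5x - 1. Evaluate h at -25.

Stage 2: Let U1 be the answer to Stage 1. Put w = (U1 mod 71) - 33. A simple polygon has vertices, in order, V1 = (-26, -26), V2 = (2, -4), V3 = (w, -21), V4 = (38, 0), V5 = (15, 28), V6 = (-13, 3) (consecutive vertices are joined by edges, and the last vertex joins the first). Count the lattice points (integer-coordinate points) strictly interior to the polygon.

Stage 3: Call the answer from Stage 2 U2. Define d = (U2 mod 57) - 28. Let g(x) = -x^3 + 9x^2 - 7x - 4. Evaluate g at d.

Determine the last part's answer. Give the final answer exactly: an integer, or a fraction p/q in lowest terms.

Stage 1: 3*(-25)^2 + 5*(-25)^1 - 1 = (1875) + (-125) + (-1) = 1749; answer 1749
Stage 2: U1 = 1749; w = 12; cross terms: (-26*-4 - 2*-26)=156, (2*-21 - 12*-4)=6, (12*0 - 38*-21)=798, (38*28 - 15*0)=1064, (15*3 - -13*28)=409, (-13*-26 - -26*3)=416; twice the area = |2849| = 2849; area = 2849/2; boundary points = 2 + 1 + 1 + 1 + 1 + 1 = 7; strictly interior points = area - boundary/2 + 1 = 1422; answer 1422
Stage 3: U2 = 1422; d = 26; -1*(26)^3 + 9*(26)^2 - 7*(26)^1 - 4 = (-17576) + (6084) + (-182) + (-4) = -11678; answer -11678

-11678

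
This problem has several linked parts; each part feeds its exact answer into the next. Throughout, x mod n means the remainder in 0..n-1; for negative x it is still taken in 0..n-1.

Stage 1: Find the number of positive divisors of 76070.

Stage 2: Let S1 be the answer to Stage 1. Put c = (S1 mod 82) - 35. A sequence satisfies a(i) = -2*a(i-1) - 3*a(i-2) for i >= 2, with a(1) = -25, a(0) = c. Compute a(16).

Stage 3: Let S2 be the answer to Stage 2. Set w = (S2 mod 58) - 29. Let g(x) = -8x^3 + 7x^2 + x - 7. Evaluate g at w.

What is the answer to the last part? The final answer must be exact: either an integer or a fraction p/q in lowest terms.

Stage 1: 76070 = 2 * 5 * 7607; number of divisors = (1+1) * (1+1) * (1+1) = 8; answer 8
Stage 2: S1 = 8; c = -27; a(2) = -2*(-25) - 3*(-27) = 131; iterating: a(2)=131, a(3)=-187, a(4)=-19, a(5)=599, a(6)=-1141, a(7)=485, a(8)=2453, a(9)=-6361, a(10)=5363, a(11)=8357, a(12)=-32803, a(13)=40535, a(14)=17339, a(15)=-156283, a(16)=260549; answer 260549
Stage 3: S2 = 260549; w = -16; -8*(-16)^3 + 7*(-16)^2 + 1*(-16)^1 - 7 = (32768) + (1792) + (-16) + (-7) = 34537; answer 34537

34537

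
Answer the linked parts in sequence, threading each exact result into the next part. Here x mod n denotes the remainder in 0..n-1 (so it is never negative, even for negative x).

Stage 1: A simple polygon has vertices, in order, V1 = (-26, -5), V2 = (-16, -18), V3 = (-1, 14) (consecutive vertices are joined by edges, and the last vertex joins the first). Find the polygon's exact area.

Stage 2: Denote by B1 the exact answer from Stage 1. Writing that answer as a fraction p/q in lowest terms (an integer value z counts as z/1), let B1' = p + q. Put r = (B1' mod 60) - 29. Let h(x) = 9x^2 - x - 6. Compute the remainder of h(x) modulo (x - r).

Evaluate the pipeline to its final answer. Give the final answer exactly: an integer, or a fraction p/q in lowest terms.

562

Stage 1: cross terms: (-26*-18 - -16*-5)=388, (-16*14 - -1*-18)=-242, (-1*-5 - -26*14)=369; twice the area = |515| = 515; area = 515/2; answer 515/2
Stage 2: B1 = 515/2; threaded value p + q = 517; r = 8; remainder = value at the root: 9*(8)^2 - 1*(8)^1 - 6 = (576) + (-8) + (-6) = 562; answer 562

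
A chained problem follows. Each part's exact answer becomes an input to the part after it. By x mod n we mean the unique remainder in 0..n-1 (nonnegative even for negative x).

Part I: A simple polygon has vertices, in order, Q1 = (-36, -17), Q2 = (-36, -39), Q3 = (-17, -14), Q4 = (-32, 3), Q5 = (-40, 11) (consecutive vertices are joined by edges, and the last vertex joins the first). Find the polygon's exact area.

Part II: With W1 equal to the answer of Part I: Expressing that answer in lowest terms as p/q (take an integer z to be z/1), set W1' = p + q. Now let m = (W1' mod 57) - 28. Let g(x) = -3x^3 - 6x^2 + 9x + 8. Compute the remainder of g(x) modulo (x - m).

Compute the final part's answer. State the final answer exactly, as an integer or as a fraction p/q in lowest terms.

-802

Part I: cross terms: (-36*-39 - -36*-17)=792, (-36*-14 - -17*-39)=-159, (-17*3 - -32*-14)=-499, (-32*11 - -40*3)=-232, (-40*-17 - -36*11)=1076; twice the area = |978| = 978; area = 489; answer 489
Part II: W1 = 489; threaded value p + q = 490; m = 6; remainder = value at the root: -3*(6)^3 - 6*(6)^2 + 9*(6)^1 + 8 = (-648) + (-216) + (54) + (8) = -802; answer -802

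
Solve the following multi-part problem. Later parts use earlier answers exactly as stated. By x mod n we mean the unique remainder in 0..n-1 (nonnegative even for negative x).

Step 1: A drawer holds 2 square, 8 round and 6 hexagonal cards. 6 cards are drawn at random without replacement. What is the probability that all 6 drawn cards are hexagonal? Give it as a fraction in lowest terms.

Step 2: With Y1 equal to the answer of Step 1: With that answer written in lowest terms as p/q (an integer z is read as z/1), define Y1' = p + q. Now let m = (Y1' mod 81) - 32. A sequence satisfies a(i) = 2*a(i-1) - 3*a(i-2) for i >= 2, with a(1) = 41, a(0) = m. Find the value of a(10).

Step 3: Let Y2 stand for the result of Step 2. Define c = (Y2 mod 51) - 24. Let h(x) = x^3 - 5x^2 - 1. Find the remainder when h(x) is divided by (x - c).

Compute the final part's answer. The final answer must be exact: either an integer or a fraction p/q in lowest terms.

5053

Step 1: total draws C(16,6) = 8008; favorable C(6,6) = 1; P = 1/8008; answer 1/8008
Step 2: Y1 = 1/8008; threaded value p + q = 8009; m = 39; a(2) = 2*(41) - 3*(39) = -35; iterating: a(2)=-35, a(3)=-193, a(4)=-281, a(5)=17, a(6)=877, a(7)=1703, a(8)=775, a(9)=-3559, a(10)=-9443; answer -9443
Step 3: Y2 = -9443; c = 19; remainder = value at the root: 1*(19)^3 - 5*(19)^2 - 1 = (6859) + (-1805) + (-1) = 5053; answer 5053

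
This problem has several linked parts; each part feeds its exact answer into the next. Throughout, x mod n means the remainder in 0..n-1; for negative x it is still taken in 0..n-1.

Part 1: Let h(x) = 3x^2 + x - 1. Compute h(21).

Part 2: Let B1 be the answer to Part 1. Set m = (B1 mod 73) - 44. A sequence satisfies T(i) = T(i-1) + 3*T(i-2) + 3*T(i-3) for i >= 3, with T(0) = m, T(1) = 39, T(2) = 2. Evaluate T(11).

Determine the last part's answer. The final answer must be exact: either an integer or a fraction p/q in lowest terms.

Part 1: 3*(21)^2 + 1*(21)^1 - 1 = (1323) + (21) + (-1) = 1343; answer 1343
Part 2: B1 = 1343; m = -15; T(3) = 1*(2) + 3*(39) + 3*(-15) = 74; iterating: T(3)=74, T(4)=197, T(5)=425, T(6)=1238, T(7)=3104, T(8)=8093, T(9)=21119, T(10)=54710, T(11)=142346; answer 142346

142346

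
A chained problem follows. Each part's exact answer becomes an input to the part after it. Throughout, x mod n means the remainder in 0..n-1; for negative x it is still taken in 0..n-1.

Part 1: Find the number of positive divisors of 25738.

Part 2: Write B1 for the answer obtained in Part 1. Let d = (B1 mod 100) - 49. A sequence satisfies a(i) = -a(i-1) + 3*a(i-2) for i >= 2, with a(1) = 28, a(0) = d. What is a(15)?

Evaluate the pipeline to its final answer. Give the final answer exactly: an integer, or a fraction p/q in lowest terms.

6129595

Part 1: 25738 = 2 * 17 * 757; number of divisors = (1+1) * (1+1) * (1+1) = 8; answer 8
Part 2: B1 = 8; d = -41; a(2) = -1*(28) + 3*(-41) = -151; iterating: a(2)=-151, a(3)=235, a(4)=-688, a(5)=1393, a(6)=-3457, a(7)=7636, a(8)=-18007, a(9)=40915, a(10)=-94936, a(11)=217681, a(12)=-502489, a(13)=1155532, a(14)=-2662999, a(15)=6129595; answer 6129595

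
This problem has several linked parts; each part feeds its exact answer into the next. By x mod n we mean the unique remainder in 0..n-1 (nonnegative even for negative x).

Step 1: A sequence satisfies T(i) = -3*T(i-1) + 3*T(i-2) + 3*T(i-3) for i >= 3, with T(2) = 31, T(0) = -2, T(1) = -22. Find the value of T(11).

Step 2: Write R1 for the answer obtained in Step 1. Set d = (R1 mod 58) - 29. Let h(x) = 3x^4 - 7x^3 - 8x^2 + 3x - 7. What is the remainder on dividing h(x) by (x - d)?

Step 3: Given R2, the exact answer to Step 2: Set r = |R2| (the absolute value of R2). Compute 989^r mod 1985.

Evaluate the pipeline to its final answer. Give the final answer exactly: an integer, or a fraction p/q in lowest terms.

754

Step 1: T(3) = -3*(31) + 3*(-22) + 3*(-2) = -165; iterating: T(3)=-165, T(4)=522, T(5)=-1968, T(6)=6975, T(7)=-25263, T(8)=90810, T(9)=-327294, T(10)=1178523, T(11)=-4245021; answer -4245021
Step 2: R1 = -4245021; d = 28; remainder = value at the root: 3*(28)^4 - 7*(28)^3 - 8*(28)^2 + 3*(28)^1 - 7 = (1843968) + (-153664) + (-6272) + (84) + (-7) = 1684109; answer 1684109
Step 3: R2 = 1684109; r = 1684109; squarings mod 1985: 989^1=989, 989^2=1501, 989^4=26, 989^8=676, 989^16=426, 989^32=841, 989^64=621, 989^128=551, 989^256=1881, 989^512=891, 989^1024=1866, 989^2048=266, 989^4096=1281, 989^8192=1351, 989^16384=986, 989^32768=1531, 989^65536=1661, 989^131072=1756, 989^262144=831, 989^524288=1766, 989^1048576=321; 989^1684109 = 989^1 * 989^4 * 989^8 * 989^128 * 989^512 * 989^4096 * 989^8192 * 989^32768 * 989^65536 * 989^524288 * 989^1048576 = 754 (mod 1985); answer 754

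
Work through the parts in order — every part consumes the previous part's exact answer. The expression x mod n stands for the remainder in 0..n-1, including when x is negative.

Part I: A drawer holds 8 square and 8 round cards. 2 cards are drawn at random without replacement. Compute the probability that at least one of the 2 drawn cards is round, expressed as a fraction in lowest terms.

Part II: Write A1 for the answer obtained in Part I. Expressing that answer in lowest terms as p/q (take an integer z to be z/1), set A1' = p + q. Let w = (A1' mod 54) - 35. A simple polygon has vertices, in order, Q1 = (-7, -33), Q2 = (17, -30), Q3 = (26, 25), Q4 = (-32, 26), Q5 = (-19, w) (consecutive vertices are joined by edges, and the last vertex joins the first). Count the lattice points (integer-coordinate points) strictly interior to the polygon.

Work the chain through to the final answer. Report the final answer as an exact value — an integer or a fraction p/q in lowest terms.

Part I: total draws C(16,2) = 120; complement C(8,2) = 28; favorable 120 - 28 = 92; P = 23/30; answer 23/30
Part II: A1 = 23/30; threaded value p + q = 53; w = 18; cross terms: (-7*-30 - 17*-33)=771, (17*25 - 26*-30)=1205, (26*26 - -32*25)=1476, (-32*18 - -19*26)=-82, (-19*-33 - -7*18)=753; twice the area = |4123| = 4123; area = 4123/2; boundary points = 3 + 1 + 1 + 1 + 3 = 9; strictly interior points = area - boundary/2 + 1 = 2058; answer 2058

2058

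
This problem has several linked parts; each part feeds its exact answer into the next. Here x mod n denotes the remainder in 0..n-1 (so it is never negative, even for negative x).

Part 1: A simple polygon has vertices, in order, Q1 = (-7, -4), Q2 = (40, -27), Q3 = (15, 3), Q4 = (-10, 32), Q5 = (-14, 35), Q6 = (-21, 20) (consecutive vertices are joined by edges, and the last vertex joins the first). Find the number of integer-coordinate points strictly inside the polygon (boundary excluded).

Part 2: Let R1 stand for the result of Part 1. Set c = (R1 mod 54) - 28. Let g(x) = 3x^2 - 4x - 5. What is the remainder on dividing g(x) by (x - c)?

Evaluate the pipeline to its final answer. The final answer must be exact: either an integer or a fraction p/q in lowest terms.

Part 1: cross terms: (-7*-27 - 40*-4)=349, (40*3 - 15*-27)=525, (15*32 - -10*3)=510, (-10*35 - -14*32)=98, (-14*20 - -21*35)=455, (-21*-4 - -7*20)=224; twice the area = |2161| = 2161; area = 2161/2; boundary points = 1 + 5 + 1 + 1 + 1 + 2 = 11; strictly interior points = area - boundary/2 + 1 = 1076; answer 1076
Part 2: R1 = 1076; c = 22; remainder = value at the root: 3*(22)^2 - 4*(22)^1 - 5 = (1452) + (-88) + (-5) = 1359; answer 1359

1359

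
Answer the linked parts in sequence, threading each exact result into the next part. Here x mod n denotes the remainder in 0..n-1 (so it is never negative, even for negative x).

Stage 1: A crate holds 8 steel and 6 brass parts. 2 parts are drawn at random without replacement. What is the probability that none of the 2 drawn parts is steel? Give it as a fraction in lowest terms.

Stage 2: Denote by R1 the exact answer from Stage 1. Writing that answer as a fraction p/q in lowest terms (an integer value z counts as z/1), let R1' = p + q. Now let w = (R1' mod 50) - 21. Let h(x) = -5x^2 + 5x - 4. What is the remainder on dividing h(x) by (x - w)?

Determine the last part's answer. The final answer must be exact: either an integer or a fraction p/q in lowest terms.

Stage 1: total draws C(14,2) = 91; favorable C(6,2) = 15; P = 15/91; answer 15/91
Stage 2: R1 = 15/91; threaded value p + q = 106; w = -15; remainder = value at the root: -5*(-15)^2 + 5*(-15)^1 - 4 = (-1125) + (-75) + (-4) = -1204; answer -1204

-1204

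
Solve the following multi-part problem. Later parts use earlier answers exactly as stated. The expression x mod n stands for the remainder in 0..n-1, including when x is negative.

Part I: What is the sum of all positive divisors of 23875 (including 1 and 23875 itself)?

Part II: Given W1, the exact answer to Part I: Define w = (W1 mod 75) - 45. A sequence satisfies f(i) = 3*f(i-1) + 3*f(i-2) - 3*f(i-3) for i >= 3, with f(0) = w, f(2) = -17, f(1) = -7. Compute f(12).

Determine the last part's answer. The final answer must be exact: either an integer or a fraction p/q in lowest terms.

-2071332

Part I: 23875 = 5^3 * 191; sigma = (1 + 5 + 25 + 125) * (1 + 191) = 156 * 192 = 29952; answer 29952
Part II: W1 = 29952; w = -18; f(3) = 3*(-17) + 3*(-7) - 3*(-18) = -18; iterating: f(3)=-18, f(4)=-84, f(5)=-255, f(6)=-963, f(7)=-3402, f(8)=-12330, f(9)=-44307, f(10)=-159705, f(11)=-575046, f(12)=-2071332; answer -2071332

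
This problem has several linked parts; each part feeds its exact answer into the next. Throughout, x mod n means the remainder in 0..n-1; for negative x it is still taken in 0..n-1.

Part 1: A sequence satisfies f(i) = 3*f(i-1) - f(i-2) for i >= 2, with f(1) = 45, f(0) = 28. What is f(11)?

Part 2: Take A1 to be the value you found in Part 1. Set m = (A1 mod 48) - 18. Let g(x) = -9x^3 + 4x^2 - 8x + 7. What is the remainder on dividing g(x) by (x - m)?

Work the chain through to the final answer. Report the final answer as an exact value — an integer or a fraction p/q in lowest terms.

Part 1: f(2) = 3*(45) - 1*(28) = 107; iterating: f(2)=107, f(3)=276, f(4)=721, f(5)=1887, f(6)=4940, f(7)=12933, f(8)=33859, f(9)=88644, f(10)=232073, f(11)=607575; answer 607575
Part 2: A1 = 607575; m = 21; remainder = value at the root: -9*(21)^3 + 4*(21)^2 - 8*(21)^1 + 7 = (-83349) + (1764) + (-168) + (7) = -81746; answer -81746

-81746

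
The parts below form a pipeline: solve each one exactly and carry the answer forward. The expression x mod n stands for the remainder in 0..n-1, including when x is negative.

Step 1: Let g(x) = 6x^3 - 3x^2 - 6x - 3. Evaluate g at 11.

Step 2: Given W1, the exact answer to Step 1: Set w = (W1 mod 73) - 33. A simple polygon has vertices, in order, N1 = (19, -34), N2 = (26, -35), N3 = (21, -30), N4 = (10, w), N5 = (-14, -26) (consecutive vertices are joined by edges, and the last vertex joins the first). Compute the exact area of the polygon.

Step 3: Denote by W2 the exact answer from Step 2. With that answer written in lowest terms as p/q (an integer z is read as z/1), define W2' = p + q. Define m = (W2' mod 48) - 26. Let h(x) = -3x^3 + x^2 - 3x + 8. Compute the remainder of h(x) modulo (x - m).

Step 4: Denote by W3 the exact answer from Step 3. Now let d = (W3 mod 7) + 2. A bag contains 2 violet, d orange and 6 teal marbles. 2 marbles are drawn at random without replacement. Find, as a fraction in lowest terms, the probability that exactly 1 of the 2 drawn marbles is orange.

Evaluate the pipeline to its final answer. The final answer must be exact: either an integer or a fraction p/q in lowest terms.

Step 1: 6*(11)^3 - 3*(11)^2 - 6*(11)^1 - 3 = (7986) + (-363) + (-66) + (-3) = 7554; answer 7554
Step 2: W1 = 7554; w = 2; cross terms: (19*-35 - 26*-34)=219, (26*-30 - 21*-35)=-45, (21*2 - 10*-30)=342, (10*-26 - -14*2)=-232, (-14*-34 - 19*-26)=970; twice the area = |1254| = 1254; area = 627; answer 627
Step 3: W2 = 627; threaded value p + q = 628; m = -22; remainder = value at the root: -3*(-22)^3 + 1*(-22)^2 - 3*(-22)^1 + 8 = (31944) + (484) + (66) + (8) = 32502; answer 32502
Step 4: W3 = 32502; d = 3; total draws C(11,2) = 55; favorable C(3,1)*C(8,1) = 24; P = 24/55; answer 24/55

24/55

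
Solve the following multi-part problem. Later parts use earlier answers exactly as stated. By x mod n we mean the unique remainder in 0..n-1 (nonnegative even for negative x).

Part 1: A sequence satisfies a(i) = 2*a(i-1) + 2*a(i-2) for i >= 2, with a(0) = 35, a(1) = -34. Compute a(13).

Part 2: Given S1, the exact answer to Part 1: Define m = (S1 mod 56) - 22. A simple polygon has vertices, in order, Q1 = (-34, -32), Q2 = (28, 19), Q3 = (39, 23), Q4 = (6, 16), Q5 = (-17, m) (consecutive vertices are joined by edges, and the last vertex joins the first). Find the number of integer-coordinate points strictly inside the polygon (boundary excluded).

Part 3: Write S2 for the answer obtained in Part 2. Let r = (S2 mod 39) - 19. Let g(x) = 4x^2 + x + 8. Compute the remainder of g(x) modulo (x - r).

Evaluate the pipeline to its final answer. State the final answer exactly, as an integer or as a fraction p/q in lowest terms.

Part 1: a(2) = 2*(-34) + 2*(35) = 2; iterating: a(2)=2, a(3)=-64, a(4)=-124, a(5)=-376, a(6)=-1000, a(7)=-2752, a(8)=-7504, a(9)=-20512, a(10)=-56032, a(11)=-153088, a(12)=-418240, a(13)=-1142656; answer -1142656
Part 2: S1 = -1142656; m = 2; cross terms: (-34*19 - 28*-32)=250, (28*23 - 39*19)=-97, (39*16 - 6*23)=486, (6*2 - -17*16)=284, (-17*-32 - -34*2)=612; twice the area = |1535| = 1535; area = 1535/2; boundary points = 1 + 1 + 1 + 1 + 17 = 21; strictly interior points = area - boundary/2 + 1 = 758; answer 758
Part 3: S2 = 758; r = -2; remainder = value at the root: 4*(-2)^2 + 1*(-2)^1 + 8 = (16) + (-2) + (8) = 22; answer 22

22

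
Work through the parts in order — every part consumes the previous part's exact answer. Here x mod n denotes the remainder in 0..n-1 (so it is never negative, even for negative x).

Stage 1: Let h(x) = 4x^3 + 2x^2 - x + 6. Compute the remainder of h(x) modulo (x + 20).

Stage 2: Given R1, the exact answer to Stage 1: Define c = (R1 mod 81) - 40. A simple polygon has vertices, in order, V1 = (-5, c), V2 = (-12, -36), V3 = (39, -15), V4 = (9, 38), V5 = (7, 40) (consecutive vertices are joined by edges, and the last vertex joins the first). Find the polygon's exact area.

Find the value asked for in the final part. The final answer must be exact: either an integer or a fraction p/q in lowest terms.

1562

Stage 1: remainder = value at the root: 4*(-20)^3 + 2*(-20)^2 - 1*(-20)^1 + 6 = (-32000) + (800) + (20) + (6) = -31174; answer -31174
Stage 2: R1 = -31174; c = -29; cross terms: (-5*-36 - -12*-29)=-168, (-12*-15 - 39*-36)=1584, (39*38 - 9*-15)=1617, (9*40 - 7*38)=94, (7*-29 - -5*40)=-3; twice the area = |3124| = 3124; area = 1562; answer 1562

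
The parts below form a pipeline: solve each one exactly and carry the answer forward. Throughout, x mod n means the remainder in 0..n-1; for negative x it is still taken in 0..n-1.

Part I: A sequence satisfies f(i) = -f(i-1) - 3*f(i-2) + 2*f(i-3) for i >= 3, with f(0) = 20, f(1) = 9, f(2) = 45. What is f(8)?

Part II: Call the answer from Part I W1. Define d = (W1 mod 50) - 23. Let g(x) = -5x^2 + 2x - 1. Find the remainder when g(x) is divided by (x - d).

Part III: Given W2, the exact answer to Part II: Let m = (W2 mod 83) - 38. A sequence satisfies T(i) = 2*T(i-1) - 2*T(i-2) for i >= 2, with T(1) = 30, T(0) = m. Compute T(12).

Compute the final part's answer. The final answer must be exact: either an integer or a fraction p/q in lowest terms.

Part I: f(3) = -1*(45) - 3*(9) + 2*(20) = -32; iterating: f(3)=-32, f(4)=-85, f(5)=271, f(6)=-80, f(7)=-903, f(8)=1685; answer 1685
Part II: W1 = 1685; d = 12; remainder = value at the root: -5*(12)^2 + 2*(12)^1 - 1 = (-720) + (24) + (-1) = -697; answer -697
Part III: W2 = -697; m = 12; T(2) = 2*(30) - 2*(12) = 36; iterating: T(2)=36, T(3)=12, T(4)=-48, T(5)=-120, T(6)=-144, T(7)=-48, T(8)=192, T(9)=480, T(10)=576, T(11)=192, T(12)=-768; answer -768

-768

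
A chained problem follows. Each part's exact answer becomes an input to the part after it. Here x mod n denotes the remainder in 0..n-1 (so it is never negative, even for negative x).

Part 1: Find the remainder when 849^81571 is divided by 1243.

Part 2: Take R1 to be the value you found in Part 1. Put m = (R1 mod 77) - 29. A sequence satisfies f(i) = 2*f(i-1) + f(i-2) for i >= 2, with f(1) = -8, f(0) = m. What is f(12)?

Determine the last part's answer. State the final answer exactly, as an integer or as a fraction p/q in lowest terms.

113019

Part 1: squarings mod 1243: 849^1=849, 849^2=1104, 849^4=676, 849^8=795, 849^16=581, 849^32=708, 849^64=335, 849^128=355, 849^256=482, 849^512=1126, 849^1024=16, 849^2048=256, 849^4096=900, 849^8192=807, 849^16384=1160, 849^32768=674, 849^65536=581; 849^81571 = 849^1 * 849^2 * 849^32 * 849^128 * 849^512 * 849^1024 * 849^2048 * 849^4096 * 849^8192 * 849^65536 = 299 (mod 1243); answer 299
Part 2: R1 = 299; m = 39; f(2) = 2*(-8) + 1*(39) = 23; iterating: f(2)=23, f(3)=38, f(4)=99, f(5)=236, f(6)=571, f(7)=1378, f(8)=3327, f(9)=8032, f(10)=19391, f(11)=46814, f(12)=113019; answer 113019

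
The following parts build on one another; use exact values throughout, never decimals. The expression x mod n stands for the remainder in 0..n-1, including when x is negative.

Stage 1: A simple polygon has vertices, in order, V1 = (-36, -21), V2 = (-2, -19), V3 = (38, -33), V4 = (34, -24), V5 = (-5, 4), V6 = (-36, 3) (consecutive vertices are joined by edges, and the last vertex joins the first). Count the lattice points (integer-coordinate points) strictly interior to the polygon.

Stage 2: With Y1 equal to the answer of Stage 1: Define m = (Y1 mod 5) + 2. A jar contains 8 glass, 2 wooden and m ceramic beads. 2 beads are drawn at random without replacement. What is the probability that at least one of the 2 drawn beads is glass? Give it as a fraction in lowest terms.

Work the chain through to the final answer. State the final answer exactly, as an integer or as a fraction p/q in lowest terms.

10/11

Stage 1: cross terms: (-36*-19 - -2*-21)=642, (-2*-33 - 38*-19)=788, (38*-24 - 34*-33)=210, (34*4 - -5*-24)=16, (-5*3 - -36*4)=129, (-36*-21 - -36*3)=864; twice the area = |2649| = 2649; area = 2649/2; boundary points = 2 + 2 + 1 + 1 + 1 + 24 = 31; strictly interior points = area - boundary/2 + 1 = 1310; answer 1310
Stage 2: Y1 = 1310; m = 2; total draws C(12,2) = 66; complement C(4,2) = 6; favorable 66 - 6 = 60; P = 10/11; answer 10/11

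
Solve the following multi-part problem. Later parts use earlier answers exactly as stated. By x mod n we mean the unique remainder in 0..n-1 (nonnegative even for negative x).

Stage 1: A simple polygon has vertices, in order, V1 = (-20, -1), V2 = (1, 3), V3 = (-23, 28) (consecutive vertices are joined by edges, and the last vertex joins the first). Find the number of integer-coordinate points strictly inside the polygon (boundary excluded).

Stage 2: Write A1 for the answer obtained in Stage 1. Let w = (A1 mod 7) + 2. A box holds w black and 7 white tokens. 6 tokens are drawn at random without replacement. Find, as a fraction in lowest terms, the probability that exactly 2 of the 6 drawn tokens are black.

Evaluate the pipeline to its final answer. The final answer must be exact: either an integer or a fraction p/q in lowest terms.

Stage 1: cross terms: (-20*3 - 1*-1)=-59, (1*28 - -23*3)=97, (-23*-1 - -20*28)=583; twice the area = |621| = 621; area = 621/2; boundary points = 1 + 1 + 1 = 3; strictly interior points = area - boundary/2 + 1 = 310; answer 310
Stage 2: A1 = 310; w = 4; total draws C(11,6) = 462; favorable C(4,2)*C(7,4) = 210; P = 5/11; answer 5/11

5/11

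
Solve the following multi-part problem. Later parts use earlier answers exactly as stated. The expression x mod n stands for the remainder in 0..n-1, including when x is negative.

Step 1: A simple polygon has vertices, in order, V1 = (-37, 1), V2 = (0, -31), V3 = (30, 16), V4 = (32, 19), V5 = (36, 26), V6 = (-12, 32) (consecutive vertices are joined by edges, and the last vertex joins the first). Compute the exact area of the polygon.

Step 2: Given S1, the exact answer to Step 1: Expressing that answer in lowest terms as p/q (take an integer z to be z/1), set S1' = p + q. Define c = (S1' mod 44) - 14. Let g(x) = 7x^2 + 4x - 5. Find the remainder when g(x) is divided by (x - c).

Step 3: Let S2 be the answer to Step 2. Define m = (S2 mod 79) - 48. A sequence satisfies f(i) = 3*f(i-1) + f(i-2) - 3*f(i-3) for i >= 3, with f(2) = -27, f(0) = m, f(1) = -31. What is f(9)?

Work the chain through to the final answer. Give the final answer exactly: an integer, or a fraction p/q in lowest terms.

-137791

Step 1: cross terms: (-37*-31 - 0*1)=1147, (0*16 - 30*-31)=930, (30*19 - 32*16)=58, (32*26 - 36*19)=148, (36*32 - -12*26)=1464, (-12*1 - -37*32)=1172; twice the area = |4919| = 4919; area = 4919/2; answer 4919/2
Step 2: S1 = 4919/2; threaded value p + q = 4921; c = 23; remainder = value at the root: 7*(23)^2 + 4*(23)^1 - 5 = (3703) + (92) + (-5) = 3790; answer 3790
Step 3: S2 = 3790; m = 29; f(3) = 3*(-27) + 1*(-31) - 3*(29) = -199; iterating: f(3)=-199, f(4)=-531, f(5)=-1711, f(6)=-5067, f(7)=-15319, f(8)=-45891, f(9)=-137791; answer -137791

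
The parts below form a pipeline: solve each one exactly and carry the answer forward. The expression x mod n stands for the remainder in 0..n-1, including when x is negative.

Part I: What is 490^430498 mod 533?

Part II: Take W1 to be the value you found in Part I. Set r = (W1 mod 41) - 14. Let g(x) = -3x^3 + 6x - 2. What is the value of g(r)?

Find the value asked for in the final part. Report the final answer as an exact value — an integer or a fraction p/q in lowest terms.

-14639

Part I: squarings mod 533: 490^1=490, 490^2=250, 490^4=139, 490^8=133, 490^16=100, 490^32=406, 490^64=139, 490^128=133, 490^256=100, 490^512=406, 490^1024=139, 490^2048=133, 490^4096=100, 490^8192=406, 490^16384=139, 490^32768=133, 490^65536=100, 490^131072=406, 490^262144=139; 490^430498 = 490^2 * 490^32 * 490^128 * 490^256 * 490^4096 * 490^32768 * 490^131072 * 490^262144 = 113 (mod 533); answer 113
Part II: W1 = 113; r = 17; -3*(17)^3 + 6*(17)^1 - 2 = (-14739) + (102) + (-2) = -14639; answer -14639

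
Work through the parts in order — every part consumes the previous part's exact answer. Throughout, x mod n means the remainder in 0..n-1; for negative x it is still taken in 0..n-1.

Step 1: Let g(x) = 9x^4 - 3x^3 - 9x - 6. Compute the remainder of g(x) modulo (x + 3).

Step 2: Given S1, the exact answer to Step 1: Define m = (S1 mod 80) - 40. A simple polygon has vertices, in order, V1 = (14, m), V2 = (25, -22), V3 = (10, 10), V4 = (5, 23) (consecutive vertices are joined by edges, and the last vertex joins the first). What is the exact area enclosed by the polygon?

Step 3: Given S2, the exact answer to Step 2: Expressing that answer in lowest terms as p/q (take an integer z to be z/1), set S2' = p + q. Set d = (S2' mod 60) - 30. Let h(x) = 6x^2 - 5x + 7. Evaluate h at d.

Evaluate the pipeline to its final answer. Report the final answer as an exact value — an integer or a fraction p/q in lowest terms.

Step 1: remainder = value at the root: 9*(-3)^4 - 3*(-3)^3 - 9*(-3)^1 - 6 = (729) + (81) + (27) + (-6) = 831; answer 831
Step 2: S1 = 831; m = -9; cross terms: (14*-22 - 25*-9)=-83, (25*10 - 10*-22)=470, (10*23 - 5*10)=180, (5*-9 - 14*23)=-367; twice the area = |200| = 200; area = 100; answer 100
Step 3: S2 = 100; threaded value p + q = 101; d = 11; 6*(11)^2 - 5*(11)^1 + 7 = (726) + (-55) + (7) = 678; answer 678

678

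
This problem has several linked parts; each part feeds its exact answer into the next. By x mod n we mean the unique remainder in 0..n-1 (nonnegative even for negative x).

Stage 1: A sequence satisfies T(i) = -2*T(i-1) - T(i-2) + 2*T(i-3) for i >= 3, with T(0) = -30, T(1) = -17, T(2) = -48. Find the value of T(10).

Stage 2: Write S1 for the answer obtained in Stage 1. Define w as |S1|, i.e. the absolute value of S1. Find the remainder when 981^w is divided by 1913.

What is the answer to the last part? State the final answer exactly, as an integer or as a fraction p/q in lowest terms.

Stage 1: T(3) = -2*(-48) - 1*(-17) + 2*(-30) = 53; iterating: T(3)=53, T(4)=-92, T(5)=35, T(6)=128, T(7)=-475, T(8)=892, T(9)=-1053, T(10)=264; answer 264
Stage 2: S1 = 264; w = 264; squarings mod 1913: 981^1=981, 981^2=122, 981^4=1493, 981^8=404, 981^16=611, 981^32=286, 981^64=1450, 981^128=113, 981^256=1291; 981^264 = 981^8 * 981^256 = 1228 (mod 1913); answer 1228

1228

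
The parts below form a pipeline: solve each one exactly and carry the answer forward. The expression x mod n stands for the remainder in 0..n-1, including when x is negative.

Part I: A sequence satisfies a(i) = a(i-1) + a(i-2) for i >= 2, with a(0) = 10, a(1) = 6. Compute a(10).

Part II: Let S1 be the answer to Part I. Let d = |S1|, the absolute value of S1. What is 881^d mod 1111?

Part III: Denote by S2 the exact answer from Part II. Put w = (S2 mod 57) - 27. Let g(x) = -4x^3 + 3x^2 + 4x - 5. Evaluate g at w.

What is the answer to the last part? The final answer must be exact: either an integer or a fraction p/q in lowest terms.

118

Part I: a(2) = 1*(6) + 1*(10) = 16; iterating: a(2)=16, a(3)=22, a(4)=38, a(5)=60, a(6)=98, a(7)=158, a(8)=256, a(9)=414, a(10)=670; answer 670
Part II: S1 = 670; d = 670; squarings mod 1111: 881^1=881, 881^2=683, 881^4=980, 881^8=496, 881^16=485, 881^32=804, 881^64=925, 881^128=155, 881^256=694, 881^512=573; 881^670 = 881^2 * 881^4 * 881^8 * 881^16 * 881^128 * 881^512 = 309 (mod 1111); answer 309
Part III: S2 = 309; w = -3; -4*(-3)^3 + 3*(-3)^2 + 4*(-3)^1 - 5 = (108) + (27) + (-12) + (-5) = 118; answer 118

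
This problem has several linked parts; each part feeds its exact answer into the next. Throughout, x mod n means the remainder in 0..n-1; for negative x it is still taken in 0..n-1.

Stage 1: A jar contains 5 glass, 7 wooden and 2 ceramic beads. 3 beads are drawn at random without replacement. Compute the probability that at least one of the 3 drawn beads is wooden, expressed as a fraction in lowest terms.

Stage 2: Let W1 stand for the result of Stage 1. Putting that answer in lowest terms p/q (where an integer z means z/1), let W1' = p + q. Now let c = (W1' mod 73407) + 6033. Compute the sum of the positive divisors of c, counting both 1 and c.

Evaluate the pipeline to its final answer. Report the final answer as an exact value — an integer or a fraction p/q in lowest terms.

16576

Stage 1: total draws C(14,3) = 364; complement C(7,3) = 35; favorable 364 - 35 = 329; P = 47/52; answer 47/52
Stage 2: W1 = 47/52; threaded value p + q = 99; c = 6132; 6132 = 2^2 * 3 * 7 * 73; sigma = (1 + 2 + 4) * (1 + 3) * (1 + 7) * (1 + 73) = 7 * 4 * 8 * 74 = 16576; answer 16576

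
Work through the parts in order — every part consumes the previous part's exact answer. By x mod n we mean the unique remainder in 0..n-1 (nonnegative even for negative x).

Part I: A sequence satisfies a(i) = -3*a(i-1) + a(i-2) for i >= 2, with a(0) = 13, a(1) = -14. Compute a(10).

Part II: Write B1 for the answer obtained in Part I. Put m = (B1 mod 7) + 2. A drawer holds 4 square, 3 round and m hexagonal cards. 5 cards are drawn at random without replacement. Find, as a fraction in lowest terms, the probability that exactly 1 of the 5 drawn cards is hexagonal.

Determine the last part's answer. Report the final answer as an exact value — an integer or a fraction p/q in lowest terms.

Part I: a(2) = -3*(-14) + 1*(13) = 55; iterating: a(2)=55, a(3)=-179, a(4)=592, a(5)=-1955, a(6)=6457, a(7)=-21326, a(8)=70435, a(9)=-232631, a(10)=768328; answer 768328
Part II: B1 = 768328; m = 3; total draws C(10,5) = 252; favorable C(3,1)*C(7,4) = 105; P = 5/12; answer 5/12

5/12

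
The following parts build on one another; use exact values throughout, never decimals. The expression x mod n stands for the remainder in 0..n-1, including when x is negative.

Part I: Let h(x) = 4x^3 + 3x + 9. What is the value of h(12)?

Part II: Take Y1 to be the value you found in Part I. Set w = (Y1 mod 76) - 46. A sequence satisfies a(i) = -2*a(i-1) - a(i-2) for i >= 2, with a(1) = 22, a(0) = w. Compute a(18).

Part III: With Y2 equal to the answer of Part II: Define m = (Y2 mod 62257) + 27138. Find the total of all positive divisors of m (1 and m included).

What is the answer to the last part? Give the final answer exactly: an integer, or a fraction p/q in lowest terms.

155904

Part I: 4*(12)^3 + 3*(12)^1 + 9 = (6912) + (36) + (9) = 6957; answer 6957
Part II: Y1 = 6957; w = -5; a(2) = -2*(22) - 1*(-5) = -39; iterating: a(2)=-39, a(3)=56, a(4)=-73, a(5)=90, a(6)=-107, a(7)=124, a(8)=-141, a(9)=158, a(10)=-175, a(11)=192, a(12)=-209, a(13)=226, a(14)=-243, a(15)=260, a(16)=-277, a(17)=294, a(18)=-311; answer -311
Part III: Y2 = -311; m = 89084; 89084 = 2^2 * 22271; sigma = (1 + 2 + 4) * (1 + 22271) = 7 * 22272 = 155904; answer 155904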